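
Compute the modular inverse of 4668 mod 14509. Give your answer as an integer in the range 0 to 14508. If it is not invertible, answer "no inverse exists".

12268

Extended Euclidean algorithm:
14509 = 3×4668 + 505
4668 = 9×505 + 123
505 = 4×123 + 13
123 = 9×13 + 6
13 = 2×6 + 1
6 = 6×1 + 0
gcd = 1, so the inverse exists. Back-substitute:
1 = 13 − 2·6
1 = −2·123 + 19·13
1 = 19·505 − 78·123
1 = −78·4668 + 721·505
1 = 721·14509 − 2241·4668
So 4668·(-2241) ≡ 1 (mod 14509), and -2241 ≡ 12268 (mod 14509).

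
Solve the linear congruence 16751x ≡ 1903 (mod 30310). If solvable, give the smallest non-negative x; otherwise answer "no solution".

gcd(16751, 30310):
30310 = 1×16751 + 13559
16751 = 1×13559 + 3192
13559 = 4×3192 + 791
3192 = 4×791 + 28
791 = 28×28 + 7
28 = 4×7 + 0
gcd = 7, but 7 ∤ 1903, so the congruence has no solution.

no solution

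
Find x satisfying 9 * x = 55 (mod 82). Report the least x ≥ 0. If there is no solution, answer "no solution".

First find gcd(9, 82):
82 = 9*9 + 1
9 = 9*1 + 0
gcd = 1, so a unique solution mod 82 exists.
Back-substitute for the Bézout coefficients:
1 = 82 − 9·9
So 9·(-9) ≡ 1 (mod 82), giving 9⁻¹ ≡ 73.
x ≡ 9⁻¹·55 ≡ 73·55 ≡ 79 (mod 82).

79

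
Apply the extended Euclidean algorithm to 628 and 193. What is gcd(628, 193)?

Apply Euclid's algorithm to 628 and 193:
628 = 3×193 + 49
193 = 3×49 + 46
49 = 1×46 + 3
46 = 15×3 + 1
3 = 3×1 + 0
gcd(628, 193) = 1.
Working backward:
1 = 46 − 15·3
1 = −15·49 + 16·46
1 = 16·193 − 63·49
1 = −63·628 + 205·193
So 1 = (-63)·628 + (205)·193.

1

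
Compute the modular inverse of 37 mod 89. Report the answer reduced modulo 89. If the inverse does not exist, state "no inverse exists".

Run Euclid on (89, 37):
89 = 2·37 + 15
37 = 2·15 + 7
15 = 2·7 + 1
7 = 7·1 + 0
The gcd is 1. Working backward:
1 = 15 − 2·7
1 = −2·37 + 5·15
1 = 5·89 − 12·37
So 37·(-12) ≡ 1 (mod 89), and -12 ≡ 77 (mod 89).

77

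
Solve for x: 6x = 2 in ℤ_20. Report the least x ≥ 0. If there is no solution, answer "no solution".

7

First find gcd(6, 20):
20 = 3·6 + 2
6 = 3·2 + 0
gcd = 2 and 2 | 2, so solutions exist. Divide through by 2: 3x ≡ 1 (mod 10).
Now find 3⁻¹ mod 10:
10 = 3×3 + 1
3 = 3×1 + 0
Back-substitute:
1 = 10 − 3·3
So 3·(-3) ≡ 1 (mod 10), i.e. 3⁻¹ ≡ 7.
Then x ≡ 7·1 ≡ 7 (mod 10); the smallest non-negative solution is x = 7.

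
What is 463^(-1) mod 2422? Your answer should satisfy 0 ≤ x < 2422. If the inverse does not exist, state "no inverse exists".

Extended Euclidean algorithm:
2422 = 5×463 + 107
463 = 4×107 + 35
107 = 3×35 + 2
35 = 17×2 + 1
2 = 2×1 + 0
Since gcd(463, 2422) = 1, back-substitute to write 1 as a combination:
1 = 35 − 17·2
1 = −17·107 + 52·35
1 = 52·463 − 225·107
1 = −225·2422 + 1177·463
So 463·1177 ≡ 1 (mod 2422).

1177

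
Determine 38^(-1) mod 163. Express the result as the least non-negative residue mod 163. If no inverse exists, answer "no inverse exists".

133

gcd(163, 38) by repeated division:
163 = 4×38 + 11
38 = 3×11 + 5
11 = 2×5 + 1
5 = 5×1 + 0
The gcd is 1. Working backward:
1 = 11 − 2·5
1 = −2·38 + 7·11
1 = 7·163 − 30·38
Hence 38⁻¹ ≡ -30 ≡ 133 (mod 163).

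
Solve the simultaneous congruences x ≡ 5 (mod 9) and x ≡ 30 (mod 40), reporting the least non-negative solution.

Write x = 5 + 9·k. Then 9·k ≡ 30 − 5 ≡ 25 (mod 40).
Need 9⁻¹ mod 40. Extended Euclid on (40, 9):
40 = 4*9 + 4
9 = 2*4 + 1
4 = 4*1 + 0
Back-substitute:
1 = 9 − 2·4
1 = −2·40 + 9·9
9⁻¹ ≡ 9 (mod 40), so k ≡ 9·25 ≡ 25 (mod 40).
x = 5 + 9·25 = 230.

230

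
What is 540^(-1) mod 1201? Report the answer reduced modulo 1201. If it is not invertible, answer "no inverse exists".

665

gcd(1201, 540) by repeated division:
1201 = 2·540 + 121
540 = 4·121 + 56
121 = 2·56 + 9
56 = 6·9 + 2
9 = 4·2 + 1
2 = 2·1 + 0
Since gcd(540, 1201) = 1, back-substitute to write 1 as a combination:
1 = 9 − 4·2
1 = −4·56 + 25·9
1 = 25·121 − 54·56
1 = −54·540 + 241·121
1 = 241·1201 − 536·540
So 540·(-536) ≡ 1 (mod 1201), and -536 ≡ 665 (mod 1201).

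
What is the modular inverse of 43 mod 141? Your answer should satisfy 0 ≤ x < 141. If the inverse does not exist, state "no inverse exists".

82

Extended Euclidean algorithm:
141 = 3*43 + 12
43 = 3*12 + 7
12 = 1*7 + 5
7 = 1*5 + 2
5 = 2*2 + 1
2 = 2*1 + 0
Since gcd(43, 141) = 1, back-substitute to write 1 as a combination:
1 = 5 − 2·2
1 = −2·7 + 3·5
1 = 3·12 − 5·7
1 = −5·43 + 18·12
1 = 18·141 − 59·43
So 43·(-59) ≡ 1 (mod 141), and -59 ≡ 82 (mod 141).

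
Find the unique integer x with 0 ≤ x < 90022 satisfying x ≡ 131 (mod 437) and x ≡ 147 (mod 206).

Write x = 131 + 437·k. Then 437·k ≡ 147 − 131 ≡ 16 (mod 206).
Need 437⁻¹ mod 206. Extended Euclid on (206, 25):
206 = 8*25 + 6
25 = 4*6 + 1
6 = 6*1 + 0
Back-substitute:
1 = 25 − 4·6
1 = −4·206 + 33·25
437⁻¹ ≡ 33 (mod 206), so k ≡ 33·16 ≡ 116 (mod 206).
x = 131 + 437·116 = 50823.

50823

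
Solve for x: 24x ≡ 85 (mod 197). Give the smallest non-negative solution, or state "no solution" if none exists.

61

First find gcd(24, 197):
197 = 8·24 + 5
24 = 4·5 + 4
5 = 1·4 + 1
4 = 4·1 + 0
gcd = 1, so a unique solution mod 197 exists.
Back-substitute for the Bézout coefficients:
1 = 5 − 4
1 = −24 + 5·5
1 = 5·197 − 41·24
So 24·(-41) ≡ 1 (mod 197), giving 24⁻¹ ≡ 156.
x ≡ 24⁻¹·85 ≡ 156·85 ≡ 61 (mod 197).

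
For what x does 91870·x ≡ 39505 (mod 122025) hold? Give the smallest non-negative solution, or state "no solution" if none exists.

First find gcd(91870, 122025):
122025 = 1*91870 + 30155
91870 = 3*30155 + 1405
30155 = 21*1405 + 650
1405 = 2*650 + 105
650 = 6*105 + 20
105 = 5*20 + 5
20 = 4*5 + 0
gcd = 5 and 5 | 39505, so solutions exist. Divide through by 5: 18374x ≡ 7901 (mod 24405).
Now find 18374⁻¹ mod 24405:
24405 = 1×18374 + 6031
18374 = 3×6031 + 281
6031 = 21×281 + 130
281 = 2×130 + 21
130 = 6×21 + 4
21 = 5×4 + 1
4 = 4×1 + 0
Back-substitute:
1 = 21 − 5·4
1 = −5·130 + 31·21
1 = 31·281 − 67·130
1 = −67·6031 + 1438·281
1 = 1438·18374 − 4381·6031
1 = −4381·24405 + 5819·18374
So 18374⁻¹ ≡ 5819 (mod 24405).
Then x ≡ 5819·7901 ≡ 21304 (mod 24405); the smallest non-negative solution is x = 21304.

21304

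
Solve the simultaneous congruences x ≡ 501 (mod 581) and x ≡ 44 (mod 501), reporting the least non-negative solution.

131807

Write x = 501 + 581·k. Then 581·k ≡ 44 − 501 ≡ 44 (mod 501).
Need 581⁻¹ mod 501. Extended Euclid on (501, 80):
501 = 6×80 + 21
80 = 3×21 + 17
21 = 1×17 + 4
17 = 4×4 + 1
4 = 4×1 + 0
Back-substitute:
1 = 17 − 4·4
1 = −4·21 + 5·17
1 = 5·80 − 19·21
1 = −19·501 + 119·80
581⁻¹ ≡ 119 (mod 501), so k ≡ 119·44 ≡ 226 (mod 501).
x = 501 + 581·226 = 131807.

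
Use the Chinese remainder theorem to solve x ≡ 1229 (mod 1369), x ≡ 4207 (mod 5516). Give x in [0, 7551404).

7522515

Write x = 1229 + 1369·k. Then 1369·k ≡ 4207 − 1229 ≡ 2978 (mod 5516).
Need 1369⁻¹ mod 5516. Extended Euclid on (5516, 1369):
5516 = 4·1369 + 40
1369 = 34·40 + 9
40 = 4·9 + 4
9 = 2·4 + 1
4 = 4·1 + 0
Back-substitute:
1 = 9 − 2·4
1 = −2·40 + 9·9
1 = 9·1369 − 308·40
1 = −308·5516 + 1241·1369
1369⁻¹ ≡ 1241 (mod 5516), so k ≡ 1241·2978 ≡ 5494 (mod 5516).
x = 1229 + 1369·5494 = 7522515.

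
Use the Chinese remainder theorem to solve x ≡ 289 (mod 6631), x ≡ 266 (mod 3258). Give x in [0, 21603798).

8640482

Write x = 289 + 6631·k. Then 6631·k ≡ 266 − 289 ≡ 3235 (mod 3258).
Need 6631⁻¹ mod 3258. Extended Euclid on (3258, 115):
3258 = 28*115 + 38
115 = 3*38 + 1
38 = 38*1 + 0
Back-substitute:
1 = 115 − 3·38
1 = −3·3258 + 85·115
6631⁻¹ ≡ 85 (mod 3258), so k ≡ 85·3235 ≡ 1303 (mod 3258).
x = 289 + 6631·1303 = 8640482.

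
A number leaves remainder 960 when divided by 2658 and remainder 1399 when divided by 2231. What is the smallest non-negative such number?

Write x = 960 + 2658·k. Then 2658·k ≡ 1399 − 960 ≡ 439 (mod 2231).
Need 2658⁻¹ mod 2231. Extended Euclid on (2231, 427):
2231 = 5·427 + 96
427 = 4·96 + 43
96 = 2·43 + 10
43 = 4·10 + 3
10 = 3·3 + 1
3 = 3·1 + 0
Back-substitute:
1 = 10 − 3·3
1 = −3·43 + 13·10
1 = 13·96 − 29·43
1 = −29·427 + 129·96
1 = 129·2231 − 674·427
2658⁻¹ ≡ 1557 (mod 2231), so k ≡ 1557·439 ≡ 837 (mod 2231).
x = 960 + 2658·837 = 2225706.

2225706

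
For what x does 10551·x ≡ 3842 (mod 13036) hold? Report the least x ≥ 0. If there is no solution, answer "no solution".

12022

First find gcd(10551, 13036):
13036 = 1*10551 + 2485
10551 = 4*2485 + 611
2485 = 4*611 + 41
611 = 14*41 + 37
41 = 1*37 + 4
37 = 9*4 + 1
4 = 4*1 + 0
gcd = 1, so a unique solution mod 13036 exists.
Back-substitute for the Bézout coefficients:
1 = 37 − 9·4
1 = −9·41 + 10·37
1 = 10·611 − 149·41
1 = −149·2485 + 606·611
1 = 606·10551 − 2573·2485
1 = −2573·13036 + 3179·10551
So 10551·(3179) ≡ 1 (mod 13036), giving 10551⁻¹ ≡ 3179.
x ≡ 10551⁻¹·3842 ≡ 3179·3842 ≡ 12022 (mod 13036).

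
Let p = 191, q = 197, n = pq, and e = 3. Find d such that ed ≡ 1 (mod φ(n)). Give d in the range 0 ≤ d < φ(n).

φ(n) = (p−1)(q−1) = 190·196 = 37240.
Need d with 3·d ≡ 1 (mod 37240). Apply the extended Euclidean algorithm:
37240 = 12413×3 + 1
3 = 3×1 + 0
Back-substitute:
1 = 37240 − 12413·3
So 3·(-12413) ≡ 1 (mod 37240), hence d ≡ -12413 ≡ 24827 (mod 37240).

24827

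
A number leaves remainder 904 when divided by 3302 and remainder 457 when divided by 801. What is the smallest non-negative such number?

228742

Write x = 904 + 3302·k. Then 3302·k ≡ 457 − 904 ≡ 354 (mod 801).
Need 3302⁻¹ mod 801. Extended Euclid on (801, 98):
801 = 8*98 + 17
98 = 5*17 + 13
17 = 1*13 + 4
13 = 3*4 + 1
4 = 4*1 + 0
Back-substitute:
1 = 13 − 3·4
1 = −3·17 + 4·13
1 = 4·98 − 23·17
1 = −23·801 + 188·98
3302⁻¹ ≡ 188 (mod 801), so k ≡ 188·354 ≡ 69 (mod 801).
x = 904 + 3302·69 = 228742.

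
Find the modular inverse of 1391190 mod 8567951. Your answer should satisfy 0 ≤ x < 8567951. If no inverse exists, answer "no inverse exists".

7368226

gcd(8567951, 1391190) by repeated division:
8567951 = 6*1391190 + 220811
1391190 = 6*220811 + 66324
220811 = 3*66324 + 21839
66324 = 3*21839 + 807
21839 = 27*807 + 50
807 = 16*50 + 7
50 = 7*7 + 1
7 = 7*1 + 0
The gcd is 1. Working backward:
1 = 50 − 7·7
1 = −7·807 + 113·50
1 = 113·21839 − 3058·807
1 = −3058·66324 + 9287·21839
1 = 9287·220811 − 30919·66324
1 = −30919·1391190 + 194801·220811
1 = 194801·8567951 − 1199725·1391190
Hence 1391190⁻¹ ≡ -1199725 ≡ 7368226 (mod 8567951).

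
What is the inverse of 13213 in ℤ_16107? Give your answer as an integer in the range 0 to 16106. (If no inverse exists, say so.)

Run Euclid on (16107, 13213):
16107 = 1·13213 + 2894
13213 = 4·2894 + 1637
2894 = 1·1637 + 1257
1637 = 1·1257 + 380
1257 = 3·380 + 117
380 = 3·117 + 29
117 = 4·29 + 1
29 = 29·1 + 0
gcd = 1, so the inverse exists. Back-substitute:
1 = 117 − 4·29
1 = −4·380 + 13·117
1 = 13·1257 − 43·380
1 = −43·1637 + 56·1257
1 = 56·2894 − 99·1637
1 = −99·13213 + 452·2894
1 = 452·16107 − 551·13213
So 13213·(-551) ≡ 1 (mod 16107), and -551 ≡ 15556 (mod 16107).

15556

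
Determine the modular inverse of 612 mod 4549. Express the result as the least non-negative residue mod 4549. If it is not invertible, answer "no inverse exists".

Run Euclid on (4549, 612):
4549 = 7×612 + 265
612 = 2×265 + 82
265 = 3×82 + 19
82 = 4×19 + 6
19 = 3×6 + 1
6 = 6×1 + 0
The gcd is 1. Working backward:
1 = 19 − 3·6
1 = −3·82 + 13·19
1 = 13·265 − 42·82
1 = −42·612 + 97·265
1 = 97·4549 − 721·612
Hence 612⁻¹ ≡ -721 ≡ 3828 (mod 4549).

3828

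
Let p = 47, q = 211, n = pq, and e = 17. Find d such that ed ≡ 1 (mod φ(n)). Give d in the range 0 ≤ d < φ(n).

φ(n) = (p−1)(q−1) = 46·210 = 9660.
Need d with 17·d ≡ 1 (mod 9660). Apply the extended Euclidean algorithm:
9660 = 568*17 + 4
17 = 4*4 + 1
4 = 4*1 + 0
Back-substitute:
1 = 17 − 4·4
1 = −4·9660 + 2273·17
So 17·2273 ≡ 1 (mod 9660), hence d = 2273.

2273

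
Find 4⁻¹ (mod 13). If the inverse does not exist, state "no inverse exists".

10

Extended Euclidean algorithm:
13 = 3*4 + 1
4 = 4*1 + 0
gcd = 1, so the inverse exists. Back-substitute:
1 = 13 − 3·4
Thus 4·(-3) ≡ 1 (mod 13); reducing, -3 mod 13 = 10.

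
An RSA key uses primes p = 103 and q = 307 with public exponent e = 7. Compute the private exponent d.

φ(n) = (p−1)(q−1) = 102·306 = 31212.
Need d with 7·d ≡ 1 (mod 31212). Apply the extended Euclidean algorithm:
31212 = 4458*7 + 6
7 = 1*6 + 1
6 = 6*1 + 0
Back-substitute:
1 = 7 − 6
1 = −31212 + 4459·7
So 7·4459 ≡ 1 (mod 31212), hence d = 4459.

4459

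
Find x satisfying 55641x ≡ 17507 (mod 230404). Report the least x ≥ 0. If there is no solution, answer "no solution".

94827

First find gcd(55641, 230404):
230404 = 4*55641 + 7840
55641 = 7*7840 + 761
7840 = 10*761 + 230
761 = 3*230 + 71
230 = 3*71 + 17
71 = 4*17 + 3
17 = 5*3 + 2
3 = 1*2 + 1
2 = 2*1 + 0
gcd = 1, so a unique solution mod 230404 exists.
Back-substitute for the Bézout coefficients:
1 = 3 − 2
1 = −17 + 6·3
1 = 6·71 − 25·17
1 = −25·230 + 81·71
1 = 81·761 − 268·230
1 = −268·7840 + 2761·761
1 = 2761·55641 − 19595·7840
1 = −19595·230404 + 81141·55641
So 55641·(81141) ≡ 1 (mod 230404), giving 55641⁻¹ ≡ 81141.
x ≡ 55641⁻¹·17507 ≡ 81141·17507 ≡ 94827 (mod 230404).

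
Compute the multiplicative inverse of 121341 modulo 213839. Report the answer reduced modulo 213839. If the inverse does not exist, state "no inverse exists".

Extended Euclidean algorithm:
213839 = 1*121341 + 92498
121341 = 1*92498 + 28843
92498 = 3*28843 + 5969
28843 = 4*5969 + 4967
5969 = 1*4967 + 1002
4967 = 4*1002 + 959
1002 = 1*959 + 43
959 = 22*43 + 13
43 = 3*13 + 4
13 = 3*4 + 1
4 = 4*1 + 0
Since gcd(121341, 213839) = 1, back-substitute to write 1 as a combination:
1 = 13 − 3·4
1 = −3·43 + 10·13
1 = 10·959 − 223·43
1 = −223·1002 + 233·959
1 = 233·4967 − 1155·1002
1 = −1155·5969 + 1388·4967
1 = 1388·28843 − 6707·5969
1 = −6707·92498 + 21509·28843
1 = 21509·121341 − 28216·92498
1 = −28216·213839 + 49725·121341
So 121341·49725 ≡ 1 (mod 213839).

49725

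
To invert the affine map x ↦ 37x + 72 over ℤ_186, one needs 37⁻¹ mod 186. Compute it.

181

gcd(186, 37) by repeated division:
186 = 5·37 + 1
37 = 37·1 + 0
Since gcd(37, 186) = 1, back-substitute to write 1 as a combination:
1 = 186 − 5·37
Thus 37·(-5) ≡ 1 (mod 186); reducing, -5 mod 186 = 181.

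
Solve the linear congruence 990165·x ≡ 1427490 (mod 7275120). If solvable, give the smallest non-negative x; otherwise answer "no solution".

First find gcd(990165, 7275120):
7275120 = 7×990165 + 343965
990165 = 2×343965 + 302235
343965 = 1×302235 + 41730
302235 = 7×41730 + 10125
41730 = 4×10125 + 1230
10125 = 8×1230 + 285
1230 = 4×285 + 90
285 = 3×90 + 15
90 = 6×15 + 0
gcd = 15 and 15 | 1427490, so solutions exist. Divide through by 15: 66011x ≡ 95166 (mod 485008).
Now find 66011⁻¹ mod 485008:
485008 = 7·66011 + 22931
66011 = 2·22931 + 20149
22931 = 1·20149 + 2782
20149 = 7·2782 + 675
2782 = 4·675 + 82
675 = 8·82 + 19
82 = 4·19 + 6
19 = 3·6 + 1
6 = 6·1 + 0
Back-substitute:
1 = 19 − 3·6
1 = −3·82 + 13·19
1 = 13·675 − 107·82
1 = −107·2782 + 441·675
1 = 441·20149 − 3194·2782
1 = −3194·22931 + 3635·20149
1 = 3635·66011 − 10464·22931
1 = −10464·485008 + 76883·66011
So 66011⁻¹ ≡ 76883 (mod 485008).
Then x ≡ 76883·95166 ≡ 301898 (mod 485008); the smallest non-negative solution is x = 301898.

301898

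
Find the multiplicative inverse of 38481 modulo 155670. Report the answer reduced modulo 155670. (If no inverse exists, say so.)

no inverse exists

Compute gcd(38481, 155670):
155670 = 4×38481 + 1746
38481 = 22×1746 + 69
1746 = 25×69 + 21
69 = 3×21 + 6
21 = 3×6 + 3
6 = 2×3 + 0
Since gcd = 3 > 1, 38481 is not a unit mod 155670.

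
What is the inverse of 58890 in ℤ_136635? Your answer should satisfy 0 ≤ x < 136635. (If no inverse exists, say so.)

Compute gcd(58890, 136635):
136635 = 2·58890 + 18855
58890 = 3·18855 + 2325
18855 = 8·2325 + 255
2325 = 9·255 + 30
255 = 8·30 + 15
30 = 2·15 + 0
The gcd is 15, not 1, hence no inverse exists.

no inverse exists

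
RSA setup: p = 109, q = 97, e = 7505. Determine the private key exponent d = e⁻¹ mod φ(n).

φ(n) = (p−1)(q−1) = 108·96 = 10368.
Need d with 7505·d ≡ 1 (mod 10368). Apply the extended Euclidean algorithm:
10368 = 1*7505 + 2863
7505 = 2*2863 + 1779
2863 = 1*1779 + 1084
1779 = 1*1084 + 695
1084 = 1*695 + 389
695 = 1*389 + 306
389 = 1*306 + 83
306 = 3*83 + 57
83 = 1*57 + 26
57 = 2*26 + 5
26 = 5*5 + 1
5 = 5*1 + 0
Back-substitute:
1 = 26 − 5·5
1 = −5·57 + 11·26
1 = 11·83 − 16·57
1 = −16·306 + 59·83
1 = 59·389 − 75·306
1 = −75·695 + 134·389
1 = 134·1084 − 209·695
1 = −209·1779 + 343·1084
1 = 343·2863 − 552·1779
1 = −552·7505 + 1447·2863
1 = 1447·10368 − 1999·7505
So 7505·(-1999) ≡ 1 (mod 10368), hence d ≡ -1999 ≡ 8369 (mod 10368).

8369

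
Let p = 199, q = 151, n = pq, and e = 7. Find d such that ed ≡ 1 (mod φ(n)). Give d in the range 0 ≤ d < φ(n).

φ(n) = (p−1)(q−1) = 198·150 = 29700.
Need d with 7·d ≡ 1 (mod 29700). Apply the extended Euclidean algorithm:
29700 = 4242×7 + 6
7 = 1×6 + 1
6 = 6×1 + 0
Back-substitute:
1 = 7 − 6
1 = −29700 + 4243·7
So 7·4243 ≡ 1 (mod 29700), hence d = 4243.

4243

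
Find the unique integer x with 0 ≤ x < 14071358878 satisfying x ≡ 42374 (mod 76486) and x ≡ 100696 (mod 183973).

10134437374

Write x = 42374 + 76486·k. Then 76486·k ≡ 100696 − 42374 ≡ 58322 (mod 183973).
Need 76486⁻¹ mod 183973. Extended Euclid on (183973, 76486):
183973 = 2·76486 + 31001
76486 = 2·31001 + 14484
31001 = 2·14484 + 2033
14484 = 7·2033 + 253
2033 = 8·253 + 9
253 = 28·9 + 1
9 = 9·1 + 0
Back-substitute:
1 = 253 − 28·9
1 = −28·2033 + 225·253
1 = 225·14484 − 1603·2033
1 = −1603·31001 + 3431·14484
1 = 3431·76486 − 8465·31001
1 = −8465·183973 + 20361·76486
76486⁻¹ ≡ 20361 (mod 183973), so k ≡ 20361·58322 ≡ 132500 (mod 183973).
x = 42374 + 76486·132500 = 10134437374.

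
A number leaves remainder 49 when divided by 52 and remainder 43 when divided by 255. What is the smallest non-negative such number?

7693

Write x = 49 + 52·k. Then 52·k ≡ 43 − 49 ≡ 249 (mod 255).
Need 52⁻¹ mod 255. Extended Euclid on (255, 52):
255 = 4·52 + 47
52 = 1·47 + 5
47 = 9·5 + 2
5 = 2·2 + 1
2 = 2·1 + 0
Back-substitute:
1 = 5 − 2·2
1 = −2·47 + 19·5
1 = 19·52 − 21·47
1 = −21·255 + 103·52
52⁻¹ ≡ 103 (mod 255), so k ≡ 103·249 ≡ 147 (mod 255).
x = 49 + 52·147 = 7693.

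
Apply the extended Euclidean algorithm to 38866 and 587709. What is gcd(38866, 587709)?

Euclidean algorithm:
587709 = 15×38866 + 4719
38866 = 8×4719 + 1114
4719 = 4×1114 + 263
1114 = 4×263 + 62
263 = 4×62 + 15
62 = 4×15 + 2
15 = 7×2 + 1
2 = 2×1 + 0
gcd(38866, 587709) = 1.
Express as a combination:
1 = 15 − 7·2
1 = −7·62 + 29·15
1 = 29·263 − 123·62
1 = −123·1114 + 521·263
1 = 521·4719 − 2207·1114
1 = −2207·38866 + 18177·4719
1 = 18177·587709 − 274862·38866
So 1 = (18177)·587709 + (-274862)·38866.

1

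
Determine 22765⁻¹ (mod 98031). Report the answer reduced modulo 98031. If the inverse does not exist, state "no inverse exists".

Extended Euclidean algorithm:
98031 = 4×22765 + 6971
22765 = 3×6971 + 1852
6971 = 3×1852 + 1415
1852 = 1×1415 + 437
1415 = 3×437 + 104
437 = 4×104 + 21
104 = 4×21 + 20
21 = 1×20 + 1
20 = 20×1 + 0
Since gcd(22765, 98031) = 1, back-substitute to write 1 as a combination:
1 = 21 − 20
1 = −104 + 5·21
1 = 5·437 − 21·104
1 = −21·1415 + 68·437
1 = 68·1852 − 89·1415
1 = −89·6971 + 335·1852
1 = 335·22765 − 1094·6971
1 = −1094·98031 + 4711·22765
So 22765·4711 ≡ 1 (mod 98031).

4711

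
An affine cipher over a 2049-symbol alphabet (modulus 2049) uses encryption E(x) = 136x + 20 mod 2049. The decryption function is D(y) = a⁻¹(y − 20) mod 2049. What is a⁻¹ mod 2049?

gcd(2049, 136) by repeated division:
2049 = 15×136 + 9
136 = 15×9 + 1
9 = 9×1 + 0
gcd = 1, so the inverse exists. Back-substitute:
1 = 136 − 15·9
1 = −15·2049 + 226·136
So 136·226 ≡ 1 (mod 2049).

226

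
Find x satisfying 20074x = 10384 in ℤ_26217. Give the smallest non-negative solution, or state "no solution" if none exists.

8743

First find gcd(20074, 26217):
26217 = 1×20074 + 6143
20074 = 3×6143 + 1645
6143 = 3×1645 + 1208
1645 = 1×1208 + 437
1208 = 2×437 + 334
437 = 1×334 + 103
334 = 3×103 + 25
103 = 4×25 + 3
25 = 8×3 + 1
3 = 3×1 + 0
gcd = 1, so a unique solution mod 26217 exists.
Back-substitute for the Bézout coefficients:
1 = 25 − 8·3
1 = −8·103 + 33·25
1 = 33·334 − 107·103
1 = −107·437 + 140·334
1 = 140·1208 − 387·437
1 = −387·1645 + 527·1208
1 = 527·6143 − 1968·1645
1 = −1968·20074 + 6431·6143
1 = 6431·26217 − 8399·20074
So 20074·(-8399) ≡ 1 (mod 26217), giving 20074⁻¹ ≡ 17818.
x ≡ 20074⁻¹·10384 ≡ 17818·10384 ≡ 8743 (mod 26217).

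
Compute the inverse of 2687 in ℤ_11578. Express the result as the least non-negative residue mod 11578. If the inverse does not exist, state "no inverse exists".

Extended Euclidean algorithm:
11578 = 4×2687 + 830
2687 = 3×830 + 197
830 = 4×197 + 42
197 = 4×42 + 29
42 = 1×29 + 13
29 = 2×13 + 3
13 = 4×3 + 1
3 = 3×1 + 0
The gcd is 1. Working backward:
1 = 13 − 4·3
1 = −4·29 + 9·13
1 = 9·42 − 13·29
1 = −13·197 + 61·42
1 = 61·830 − 257·197
1 = −257·2687 + 832·830
1 = 832·11578 − 3585·2687
So 2687·(-3585) ≡ 1 (mod 11578), and -3585 ≡ 7993 (mod 11578).

7993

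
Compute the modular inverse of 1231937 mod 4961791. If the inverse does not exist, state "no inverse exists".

4335063

gcd(4961791, 1231937) by repeated division:
4961791 = 4×1231937 + 34043
1231937 = 36×34043 + 6389
34043 = 5×6389 + 2098
6389 = 3×2098 + 95
2098 = 22×95 + 8
95 = 11×8 + 7
8 = 1×7 + 1
7 = 7×1 + 0
The gcd is 1. Working backward:
1 = 8 − 7
1 = −95 + 12·8
1 = 12·2098 − 265·95
1 = −265·6389 + 807·2098
1 = 807·34043 − 4300·6389
1 = −4300·1231937 + 155607·34043
1 = 155607·4961791 − 626728·1231937
Hence 1231937⁻¹ ≡ -626728 ≡ 4335063 (mod 4961791).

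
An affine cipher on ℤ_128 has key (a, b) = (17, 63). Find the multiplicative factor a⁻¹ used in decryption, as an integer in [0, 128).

Apply the Euclidean algorithm to 128 and 17:
128 = 7·17 + 9
17 = 1·9 + 8
9 = 1·8 + 1
8 = 8·1 + 0
The gcd is 1. Working backward:
1 = 9 − 8
1 = −17 + 2·9
1 = 2·128 − 15·17
Hence 17⁻¹ ≡ -15 ≡ 113 (mod 128).

113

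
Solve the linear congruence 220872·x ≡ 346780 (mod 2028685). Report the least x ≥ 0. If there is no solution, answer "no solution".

1187020

First find gcd(220872, 2028685):
2028685 = 9×220872 + 40837
220872 = 5×40837 + 16687
40837 = 2×16687 + 7463
16687 = 2×7463 + 1761
7463 = 4×1761 + 419
1761 = 4×419 + 85
419 = 4×85 + 79
85 = 1×79 + 6
79 = 13×6 + 1
6 = 6×1 + 0
gcd = 1, so a unique solution mod 2028685 exists.
Back-substitute for the Bézout coefficients:
1 = 79 − 13·6
1 = −13·85 + 14·79
1 = 14·419 − 69·85
1 = −69·1761 + 290·419
1 = 290·7463 − 1229·1761
1 = −1229·16687 + 2748·7463
1 = 2748·40837 − 6725·16687
1 = −6725·220872 + 36373·40837
1 = 36373·2028685 − 334082·220872
So 220872·(-334082) ≡ 1 (mod 2028685), giving 220872⁻¹ ≡ 1694603.
x ≡ 220872⁻¹·346780 ≡ 1694603·346780 ≡ 1187020 (mod 2028685).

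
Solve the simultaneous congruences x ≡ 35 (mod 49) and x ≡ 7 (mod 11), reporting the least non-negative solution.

84

Write x = 35 + 49·k. Then 49·k ≡ 7 − 35 ≡ 5 (mod 11).
Need 49⁻¹ mod 11. Extended Euclid on (11, 5):
11 = 2·5 + 1
5 = 5·1 + 0
Back-substitute:
1 = 11 − 2·5
49⁻¹ ≡ 9 (mod 11), so k ≡ 9·5 ≡ 1 (mod 11).
x = 35 + 49·1 = 84.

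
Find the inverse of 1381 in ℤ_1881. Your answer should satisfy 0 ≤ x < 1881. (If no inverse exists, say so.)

Apply the Euclidean algorithm to 1881 and 1381:
1881 = 1*1381 + 500
1381 = 2*500 + 381
500 = 1*381 + 119
381 = 3*119 + 24
119 = 4*24 + 23
24 = 1*23 + 1
23 = 23*1 + 0
Since gcd(1381, 1881) = 1, back-substitute to write 1 as a combination:
1 = 24 − 23
1 = −119 + 5·24
1 = 5·381 − 16·119
1 = −16·500 + 21·381
1 = 21·1381 − 58·500
1 = −58·1881 + 79·1381
So 1381·79 ≡ 1 (mod 1881).

79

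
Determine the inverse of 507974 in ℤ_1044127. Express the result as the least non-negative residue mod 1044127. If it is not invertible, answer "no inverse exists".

273528

Apply the Euclidean algorithm to 1044127 and 507974:
1044127 = 2·507974 + 28179
507974 = 18·28179 + 752
28179 = 37·752 + 355
752 = 2·355 + 42
355 = 8·42 + 19
42 = 2·19 + 4
19 = 4·4 + 3
4 = 1·3 + 1
3 = 3·1 + 0
The gcd is 1. Working backward:
1 = 4 − 3
1 = −19 + 5·4
1 = 5·42 − 11·19
1 = −11·355 + 93·42
1 = 93·752 − 197·355
1 = −197·28179 + 7382·752
1 = 7382·507974 − 133073·28179
1 = −133073·1044127 + 273528·507974
So 507974·273528 ≡ 1 (mod 1044127).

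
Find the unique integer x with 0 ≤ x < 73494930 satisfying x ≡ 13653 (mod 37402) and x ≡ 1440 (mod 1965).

Write x = 13653 + 37402·k. Then 37402·k ≡ 1440 − 13653 ≡ 1542 (mod 1965).
Need 37402⁻¹ mod 1965. Extended Euclid on (1965, 67):
1965 = 29·67 + 22
67 = 3·22 + 1
22 = 22·1 + 0
Back-substitute:
1 = 67 − 3·22
1 = −3·1965 + 88·67
37402⁻¹ ≡ 88 (mod 1965), so k ≡ 88·1542 ≡ 111 (mod 1965).
x = 13653 + 37402·111 = 4165275.

4165275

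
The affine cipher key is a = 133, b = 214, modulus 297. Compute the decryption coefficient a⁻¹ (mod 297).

67

gcd(297, 133) by repeated division:
297 = 2*133 + 31
133 = 4*31 + 9
31 = 3*9 + 4
9 = 2*4 + 1
4 = 4*1 + 0
gcd = 1, so the inverse exists. Back-substitute:
1 = 9 − 2·4
1 = −2·31 + 7·9
1 = 7·133 − 30·31
1 = −30·297 + 67·133
So 133·67 ≡ 1 (mod 297).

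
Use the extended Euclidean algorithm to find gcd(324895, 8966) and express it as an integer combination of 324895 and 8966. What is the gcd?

1

Apply Euclid's algorithm to 324895 and 8966:
324895 = 36·8966 + 2119
8966 = 4·2119 + 490
2119 = 4·490 + 159
490 = 3·159 + 13
159 = 12·13 + 3
13 = 4·3 + 1
3 = 3·1 + 0
gcd(324895, 8966) = 1.
Working backward:
1 = 13 − 4·3
1 = −4·159 + 49·13
1 = 49·490 − 151·159
1 = −151·2119 + 653·490
1 = 653·8966 − 2763·2119
1 = −2763·324895 + 100121·8966
So 1 = (-2763)·324895 + (100121)·8966.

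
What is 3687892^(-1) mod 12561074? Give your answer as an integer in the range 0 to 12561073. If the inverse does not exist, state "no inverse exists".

no inverse exists

Euclidean algorithm on 12561074, 3687892:
12561074 = 3×3687892 + 1497398
3687892 = 2×1497398 + 693096
1497398 = 2×693096 + 111206
693096 = 6×111206 + 25860
111206 = 4×25860 + 7766
25860 = 3×7766 + 2562
7766 = 3×2562 + 80
2562 = 32×80 + 2
80 = 40×2 + 0
gcd(3687892, 12561074) = 2 ≠ 1, so 3687892 has no multiplicative inverse modulo 12561074.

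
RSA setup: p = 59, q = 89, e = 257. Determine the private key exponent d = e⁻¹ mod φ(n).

993

φ(n) = (p−1)(q−1) = 58·88 = 5104.
Need d with 257·d ≡ 1 (mod 5104). Apply the extended Euclidean algorithm:
5104 = 19×257 + 221
257 = 1×221 + 36
221 = 6×36 + 5
36 = 7×5 + 1
5 = 5×1 + 0
Back-substitute:
1 = 36 − 7·5
1 = −7·221 + 43·36
1 = 43·257 − 50·221
1 = −50·5104 + 993·257
So 257·993 ≡ 1 (mod 5104), hence d = 993.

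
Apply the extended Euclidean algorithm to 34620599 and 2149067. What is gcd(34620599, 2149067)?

Repeated division:
34620599 = 16*2149067 + 235527
2149067 = 9*235527 + 29324
235527 = 8*29324 + 935
29324 = 31*935 + 339
935 = 2*339 + 257
339 = 1*257 + 82
257 = 3*82 + 11
82 = 7*11 + 5
11 = 2*5 + 1
5 = 5*1 + 0
gcd(34620599, 2149067) = 1.
Express as a combination:
1 = 11 − 2·5
1 = −2·82 + 15·11
1 = 15·257 − 47·82
1 = −47·339 + 62·257
1 = 62·935 − 171·339
1 = −171·29324 + 5363·935
1 = 5363·235527 − 43075·29324
1 = −43075·2149067 + 393038·235527
1 = 393038·34620599 − 6331683·2149067
So 1 = (393038)·34620599 + (-6331683)·2149067.

1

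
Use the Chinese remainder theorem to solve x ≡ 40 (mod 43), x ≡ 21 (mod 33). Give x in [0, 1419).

Write x = 40 + 43·k. Then 43·k ≡ 21 − 40 ≡ 14 (mod 33).
Need 43⁻¹ mod 33. Extended Euclid on (33, 10):
33 = 3*10 + 3
10 = 3*3 + 1
3 = 3*1 + 0
Back-substitute:
1 = 10 − 3·3
1 = −3·33 + 10·10
43⁻¹ ≡ 10 (mod 33), so k ≡ 10·14 ≡ 8 (mod 33).
x = 40 + 43·8 = 384.

384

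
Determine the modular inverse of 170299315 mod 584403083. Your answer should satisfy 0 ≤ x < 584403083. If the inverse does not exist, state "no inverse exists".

Extended Euclidean algorithm:
584403083 = 3×170299315 + 73505138
170299315 = 2×73505138 + 23289039
73505138 = 3×23289039 + 3638021
23289039 = 6×3638021 + 1460913
3638021 = 2×1460913 + 716195
1460913 = 2×716195 + 28523
716195 = 25×28523 + 3120
28523 = 9×3120 + 443
3120 = 7×443 + 19
443 = 23×19 + 6
19 = 3×6 + 1
6 = 6×1 + 0
gcd = 1, so the inverse exists. Back-substitute:
1 = 19 − 3·6
1 = −3·443 + 70·19
1 = 70·3120 − 493·443
1 = −493·28523 + 4507·3120
1 = 4507·716195 − 113168·28523
1 = −113168·1460913 + 230843·716195
1 = 230843·3638021 − 574854·1460913
1 = −574854·23289039 + 3679967·3638021
1 = 3679967·73505138 − 11614755·23289039
1 = −11614755·170299315 + 26909477·73505138
1 = 26909477·584403083 − 92343186·170299315
So 170299315·(-92343186) ≡ 1 (mod 584403083), and -92343186 ≡ 492059897 (mod 584403083).

492059897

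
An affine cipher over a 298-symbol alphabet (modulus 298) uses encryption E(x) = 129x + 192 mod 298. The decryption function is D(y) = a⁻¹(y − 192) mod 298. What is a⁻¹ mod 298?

Apply the Euclidean algorithm to 298 and 129:
298 = 2×129 + 40
129 = 3×40 + 9
40 = 4×9 + 4
9 = 2×4 + 1
4 = 4×1 + 0
The gcd is 1. Working backward:
1 = 9 − 2·4
1 = −2·40 + 9·9
1 = 9·129 − 29·40
1 = −29·298 + 67·129
So 129·67 ≡ 1 (mod 298).

67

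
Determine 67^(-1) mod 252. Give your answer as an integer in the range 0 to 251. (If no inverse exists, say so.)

Extended Euclidean algorithm:
252 = 3×67 + 51
67 = 1×51 + 16
51 = 3×16 + 3
16 = 5×3 + 1
3 = 3×1 + 0
gcd = 1, so the inverse exists. Back-substitute:
1 = 16 − 5·3
1 = −5·51 + 16·16
1 = 16·67 − 21·51
1 = −21·252 + 79·67
So 67·79 ≡ 1 (mod 252).

79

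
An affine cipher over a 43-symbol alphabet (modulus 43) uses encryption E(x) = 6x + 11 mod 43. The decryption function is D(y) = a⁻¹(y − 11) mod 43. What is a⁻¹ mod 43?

36

gcd(43, 6) by repeated division:
43 = 7·6 + 1
6 = 6·1 + 0
gcd = 1, so the inverse exists. Back-substitute:
1 = 43 − 7·6
Hence 6⁻¹ ≡ -7 ≡ 36 (mod 43).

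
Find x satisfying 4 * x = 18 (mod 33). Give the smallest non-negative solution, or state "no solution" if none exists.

21

First find gcd(4, 33):
33 = 8*4 + 1
4 = 4*1 + 0
gcd = 1, so a unique solution mod 33 exists.
Back-substitute for the Bézout coefficients:
1 = 33 − 8·4
So 4·(-8) ≡ 1 (mod 33), giving 4⁻¹ ≡ 25.
x ≡ 4⁻¹·18 ≡ 25·18 ≡ 21 (mod 33).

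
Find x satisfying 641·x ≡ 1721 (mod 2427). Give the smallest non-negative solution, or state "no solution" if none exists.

First find gcd(641, 2427):
2427 = 3×641 + 504
641 = 1×504 + 137
504 = 3×137 + 93
137 = 1×93 + 44
93 = 2×44 + 5
44 = 8×5 + 4
5 = 1×4 + 1
4 = 4×1 + 0
gcd = 1, so a unique solution mod 2427 exists.
Back-substitute for the Bézout coefficients:
1 = 5 − 4
1 = −44 + 9·5
1 = 9·93 − 19·44
1 = −19·137 + 28·93
1 = 28·504 − 103·137
1 = −103·641 + 131·504
1 = 131·2427 − 496·641
So 641·(-496) ≡ 1 (mod 2427), giving 641⁻¹ ≡ 1931.
x ≡ 641⁻¹·1721 ≡ 1931·1721 ≡ 688 (mod 2427).

688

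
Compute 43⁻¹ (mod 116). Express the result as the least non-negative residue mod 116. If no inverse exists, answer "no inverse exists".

Apply the Euclidean algorithm to 116 and 43:
116 = 2×43 + 30
43 = 1×30 + 13
30 = 2×13 + 4
13 = 3×4 + 1
4 = 4×1 + 0
The gcd is 1. Working backward:
1 = 13 − 3·4
1 = −3·30 + 7·13
1 = 7·43 − 10·30
1 = −10·116 + 27·43
So 43·27 ≡ 1 (mod 116).

27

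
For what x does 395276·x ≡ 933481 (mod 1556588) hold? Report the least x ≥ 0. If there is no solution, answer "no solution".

gcd(395276, 1556588):
1556588 = 3×395276 + 370760
395276 = 1×370760 + 24516
370760 = 15×24516 + 3020
24516 = 8×3020 + 356
3020 = 8×356 + 172
356 = 2×172 + 12
172 = 14×12 + 4
12 = 3×4 + 0
gcd = 4, but 4 ∤ 933481, so the congruence has no solution.

no solution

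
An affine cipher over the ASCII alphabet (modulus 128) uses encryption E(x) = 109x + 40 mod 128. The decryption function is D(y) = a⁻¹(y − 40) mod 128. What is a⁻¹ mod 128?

Run Euclid on (128, 109):
128 = 1×109 + 19
109 = 5×19 + 14
19 = 1×14 + 5
14 = 2×5 + 4
5 = 1×4 + 1
4 = 4×1 + 0
Since gcd(109, 128) = 1, back-substitute to write 1 as a combination:
1 = 5 − 4
1 = −14 + 3·5
1 = 3·19 − 4·14
1 = −4·109 + 23·19
1 = 23·128 − 27·109
So 109·(-27) ≡ 1 (mod 128), and -27 ≡ 101 (mod 128).

101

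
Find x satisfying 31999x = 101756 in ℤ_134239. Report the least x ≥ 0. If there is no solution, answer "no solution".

89707

First find gcd(31999, 134239):
134239 = 4*31999 + 6243
31999 = 5*6243 + 784
6243 = 7*784 + 755
784 = 1*755 + 29
755 = 26*29 + 1
29 = 29*1 + 0
gcd = 1, so a unique solution mod 134239 exists.
Back-substitute for the Bézout coefficients:
1 = 755 − 26·29
1 = −26·784 + 27·755
1 = 27·6243 − 215·784
1 = −215·31999 + 1102·6243
1 = 1102·134239 − 4623·31999
So 31999·(-4623) ≡ 1 (mod 134239), giving 31999⁻¹ ≡ 129616.
x ≡ 31999⁻¹·101756 ≡ 129616·101756 ≡ 89707 (mod 134239).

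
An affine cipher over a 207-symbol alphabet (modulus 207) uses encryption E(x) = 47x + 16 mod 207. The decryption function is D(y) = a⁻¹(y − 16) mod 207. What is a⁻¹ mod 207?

185

Apply the Euclidean algorithm to 207 and 47:
207 = 4·47 + 19
47 = 2·19 + 9
19 = 2·9 + 1
9 = 9·1 + 0
gcd = 1, so the inverse exists. Back-substitute:
1 = 19 − 2·9
1 = −2·47 + 5·19
1 = 5·207 − 22·47
So 47·(-22) ≡ 1 (mod 207), and -22 ≡ 185 (mod 207).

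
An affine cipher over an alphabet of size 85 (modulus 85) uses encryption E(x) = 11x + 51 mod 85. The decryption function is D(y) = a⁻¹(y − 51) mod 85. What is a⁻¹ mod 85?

Apply the Euclidean algorithm to 85 and 11:
85 = 7*11 + 8
11 = 1*8 + 3
8 = 2*3 + 2
3 = 1*2 + 1
2 = 2*1 + 0
gcd = 1, so the inverse exists. Back-substitute:
1 = 3 − 2
1 = −8 + 3·3
1 = 3·11 − 4·8
1 = −4·85 + 31·11
So 11·31 ≡ 1 (mod 85).

31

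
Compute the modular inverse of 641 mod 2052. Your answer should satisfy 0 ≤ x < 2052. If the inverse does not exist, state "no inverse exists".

509

Run Euclid on (2052, 641):
2052 = 3*641 + 129
641 = 4*129 + 125
129 = 1*125 + 4
125 = 31*4 + 1
4 = 4*1 + 0
gcd = 1, so the inverse exists. Back-substitute:
1 = 125 − 31·4
1 = −31·129 + 32·125
1 = 32·641 − 159·129
1 = −159·2052 + 509·641
So 641·509 ≡ 1 (mod 2052).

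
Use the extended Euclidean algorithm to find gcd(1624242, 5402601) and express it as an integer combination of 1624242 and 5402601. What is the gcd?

3

Euclidean algorithm:
5402601 = 3×1624242 + 529875
1624242 = 3×529875 + 34617
529875 = 15×34617 + 10620
34617 = 3×10620 + 2757
10620 = 3×2757 + 2349
2757 = 1×2349 + 408
2349 = 5×408 + 309
408 = 1×309 + 99
309 = 3×99 + 12
99 = 8×12 + 3
12 = 4×3 + 0
gcd(1624242, 5402601) = 3.
Back-substituting:
3 = 99 − 8·12
3 = −8·309 + 25·99
3 = 25·408 − 33·309
3 = −33·2349 + 190·408
3 = 190·2757 − 223·2349
3 = −223·10620 + 859·2757
3 = 859·34617 − 2800·10620
3 = −2800·529875 + 42859·34617
3 = 42859·1624242 − 131377·529875
3 = −131377·5402601 + 436990·1624242
So 3 = (-131377)·5402601 + (436990)·1624242.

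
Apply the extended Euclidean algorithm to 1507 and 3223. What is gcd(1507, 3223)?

11

Apply Euclid's algorithm to 3223 and 1507:
3223 = 2×1507 + 209
1507 = 7×209 + 44
209 = 4×44 + 33
44 = 1×33 + 11
33 = 3×11 + 0
gcd(1507, 3223) = 11.
Back-substituting:
11 = 44 − 33
11 = −209 + 5·44
11 = 5·1507 − 36·209
11 = −36·3223 + 77·1507
So 11 = (-36)·3223 + (77)·1507.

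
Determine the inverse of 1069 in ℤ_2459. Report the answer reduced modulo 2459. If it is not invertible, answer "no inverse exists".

Apply the Euclidean algorithm to 2459 and 1069:
2459 = 2·1069 + 321
1069 = 3·321 + 106
321 = 3·106 + 3
106 = 35·3 + 1
3 = 3·1 + 0
gcd = 1, so the inverse exists. Back-substitute:
1 = 106 − 35·3
1 = −35·321 + 106·106
1 = 106·1069 − 353·321
1 = −353·2459 + 812·1069
So 1069·812 ≡ 1 (mod 2459).

812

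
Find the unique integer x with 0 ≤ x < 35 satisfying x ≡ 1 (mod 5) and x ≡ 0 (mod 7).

21

Write x = 1 + 5·k. Then 5·k ≡ 0 − 1 ≡ 6 (mod 7).
Need 5⁻¹ mod 7. Extended Euclid on (7, 5):
7 = 1·5 + 2
5 = 2·2 + 1
2 = 2·1 + 0
Back-substitute:
1 = 5 − 2·2
1 = −2·7 + 3·5
5⁻¹ ≡ 3 (mod 7), so k ≡ 3·6 ≡ 4 (mod 7).
x = 1 + 5·4 = 21.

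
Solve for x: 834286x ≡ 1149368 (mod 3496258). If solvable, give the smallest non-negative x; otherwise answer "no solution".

1352493

First find gcd(834286, 3496258):
3496258 = 4*834286 + 159114
834286 = 5*159114 + 38716
159114 = 4*38716 + 4250
38716 = 9*4250 + 466
4250 = 9*466 + 56
466 = 8*56 + 18
56 = 3*18 + 2
18 = 9*2 + 0
gcd = 2 and 2 | 1149368, so solutions exist. Divide through by 2: 417143x ≡ 574684 (mod 1748129).
Now find 417143⁻¹ mod 1748129:
1748129 = 4×417143 + 79557
417143 = 5×79557 + 19358
79557 = 4×19358 + 2125
19358 = 9×2125 + 233
2125 = 9×233 + 28
233 = 8×28 + 9
28 = 3×9 + 1
9 = 9×1 + 0
Back-substitute:
1 = 28 − 3·9
1 = −3·233 + 25·28
1 = 25·2125 − 228·233
1 = −228·19358 + 2077·2125
1 = 2077·79557 − 8536·19358
1 = −8536·417143 + 44757·79557
1 = 44757·1748129 − 187564·417143
So 417143·(-187564) ≡ 1 (mod 1748129), i.e. 417143⁻¹ ≡ 1560565.
Then x ≡ 1560565·574684 ≡ 1352493 (mod 1748129); the smallest non-negative solution is x = 1352493.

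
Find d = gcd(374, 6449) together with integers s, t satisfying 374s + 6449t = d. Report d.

Euclidean algorithm:
6449 = 17*374 + 91
374 = 4*91 + 10
91 = 9*10 + 1
10 = 10*1 + 0
gcd(374, 6449) = 1.
Back-substituting:
1 = 91 − 9·10
1 = −9·374 + 37·91
1 = 37·6449 − 638·374
So 1 = (37)·6449 + (-638)·374.

1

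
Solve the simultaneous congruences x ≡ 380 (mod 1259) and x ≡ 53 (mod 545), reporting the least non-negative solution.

Write x = 380 + 1259·k. Then 1259·k ≡ 53 − 380 ≡ 218 (mod 545).
Need 1259⁻¹ mod 545. Extended Euclid on (545, 169):
545 = 3×169 + 38
169 = 4×38 + 17
38 = 2×17 + 4
17 = 4×4 + 1
4 = 4×1 + 0
Back-substitute:
1 = 17 − 4·4
1 = −4·38 + 9·17
1 = 9·169 − 40·38
1 = −40·545 + 129·169
1259⁻¹ ≡ 129 (mod 545), so k ≡ 129·218 ≡ 327 (mod 545).
x = 380 + 1259·327 = 412073.

412073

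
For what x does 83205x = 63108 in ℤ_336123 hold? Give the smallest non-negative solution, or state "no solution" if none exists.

22922

First find gcd(83205, 336123):
336123 = 4·83205 + 3303
83205 = 25·3303 + 630
3303 = 5·630 + 153
630 = 4·153 + 18
153 = 8·18 + 9
18 = 2·9 + 0
gcd = 9 and 9 | 63108, so solutions exist. Divide through by 9: 9245x ≡ 7012 (mod 37347).
Now find 9245⁻¹ mod 37347:
37347 = 4·9245 + 367
9245 = 25·367 + 70
367 = 5·70 + 17
70 = 4·17 + 2
17 = 8·2 + 1
2 = 2·1 + 0
Back-substitute:
1 = 17 − 8·2
1 = −8·70 + 33·17
1 = 33·367 − 173·70
1 = −173·9245 + 4358·367
1 = 4358·37347 − 17605·9245
So 9245·(-17605) ≡ 1 (mod 37347), i.e. 9245⁻¹ ≡ 19742.
Then x ≡ 19742·7012 ≡ 22922 (mod 37347); the smallest non-negative solution is x = 22922.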